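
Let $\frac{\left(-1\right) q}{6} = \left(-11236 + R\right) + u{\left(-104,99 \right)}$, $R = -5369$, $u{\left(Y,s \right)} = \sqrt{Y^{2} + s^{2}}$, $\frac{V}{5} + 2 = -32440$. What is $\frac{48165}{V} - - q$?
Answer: $\frac{1077395609}{10814} - 6 \sqrt{20617} \approx 98768.0$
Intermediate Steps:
$V = -162210$ ($V = -10 + 5 \left(-32440\right) = -10 - 162200 = -162210$)
$q = 99630 - 6 \sqrt{20617}$ ($q = - 6 \left(\left(-11236 - 5369\right) + \sqrt{\left(-104\right)^{2} + 99^{2}}\right) = - 6 \left(-16605 + \sqrt{10816 + 9801}\right) = - 6 \left(-16605 + \sqrt{20617}\right) = 99630 - 6 \sqrt{20617} \approx 98769.0$)
$\frac{48165}{V} - - q = \frac{48165}{-162210} - - (99630 - 6 \sqrt{20617}) = 48165 \left(- \frac{1}{162210}\right) - \left(-99630 + 6 \sqrt{20617}\right) = - \frac{3211}{10814} + \left(99630 - 6 \sqrt{20617}\right) = \frac{1077395609}{10814} - 6 \sqrt{20617}$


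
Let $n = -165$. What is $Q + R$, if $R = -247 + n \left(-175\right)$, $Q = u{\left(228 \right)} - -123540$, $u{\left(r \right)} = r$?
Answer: $152396$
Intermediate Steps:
$Q = 123768$ ($Q = 228 - -123540 = 228 + 123540 = 123768$)
$R = 28628$ ($R = -247 - -28875 = -247 + 28875 = 28628$)
$Q + R = 123768 + 28628 = 152396$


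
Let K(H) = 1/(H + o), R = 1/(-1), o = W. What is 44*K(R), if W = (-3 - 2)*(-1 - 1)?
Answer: 44/9 ≈ 4.8889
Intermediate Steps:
W = 10 (W = -5*(-2) = 10)
o = 10
R = -1
K(H) = 1/(10 + H) (K(H) = 1/(H + 10) = 1/(10 + H))
44*K(R) = 44/(10 - 1) = 44/9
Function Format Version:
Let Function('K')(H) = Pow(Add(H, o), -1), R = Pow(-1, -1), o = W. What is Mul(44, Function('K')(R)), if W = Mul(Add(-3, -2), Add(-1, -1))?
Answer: Rational(44, 9) ≈ 4.8889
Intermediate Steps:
W = 10 (W = Mul(-5, -2) = 10)
o = 10
R = -1
Function('K')(H) = Pow(Add(10, H), -1) (Function('K')(H) = Pow(Add(H, 10), -1) = Pow(Add(10, H), -1))
Mul(44, Function('K')(R)) = Mul(44, Pow(Add(10, -1), -1)) = Mul(44, Pow(9, -1)) = Mul(44, Rational(1, 9)) = Rational(44, 9)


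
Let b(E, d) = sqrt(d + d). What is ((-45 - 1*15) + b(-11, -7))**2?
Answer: (60 - I*sqrt(14))**2 ≈ 3586.0 - 449.0*I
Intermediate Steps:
b(E, d) = sqrt(2)*sqrt(d) (b(E, d) = sqrt(2*d) = sqrt(2)*sqrt(d))
((-45 - 1*15) + b(-11, -7))**2 = ((-45 - 1*15) + sqrt(2)*sqrt(-7))**2 = ((-45 - 15) + sqrt(2)*(I*sqrt(7)))**2 = (-60 + I*sqrt(14))**2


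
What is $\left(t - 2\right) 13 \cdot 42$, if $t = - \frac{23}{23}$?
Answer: $-1638$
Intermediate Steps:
$t = -1$ ($t = \left(-23\right) \frac{1}{23} = -1$)
$\left(t - 2\right) 13 \cdot 42 = \left(-1 - 2\right) 13 \cdot 42 = \left(-3\right) 13 \cdot 42 = \left(-39\right) 42 = -1638$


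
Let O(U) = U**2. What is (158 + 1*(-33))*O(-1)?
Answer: 125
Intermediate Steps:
(158 + 1*(-33))*O(-1) = (158 + 1*(-33))*(-1)**2 = (158 - 33)*1 = 125*1 = 125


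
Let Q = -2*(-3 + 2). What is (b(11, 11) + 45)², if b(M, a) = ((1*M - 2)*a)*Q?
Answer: 59049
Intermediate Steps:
Q = 2 (Q = -2*(-1) = 2)
b(M, a) = 2*a*(-2 + M) (b(M, a) = ((1*M - 2)*a)*2 = ((M - 2)*a)*2 = ((-2 + M)*a)*2 = (a*(-2 + M))*2 = 2*a*(-2 + M))
(b(11, 11) + 45)² = (2*11*(-2 + 11) + 45)² = (2*11*9 + 45)² = (198 + 45)² = 243² = 59049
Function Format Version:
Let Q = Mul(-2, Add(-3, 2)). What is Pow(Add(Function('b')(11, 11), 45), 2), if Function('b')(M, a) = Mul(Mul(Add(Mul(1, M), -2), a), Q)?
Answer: 59049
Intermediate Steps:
Q = 2 (Q = Mul(-2, -1) = 2)
Function('b')(M, a) = Mul(2, a, Add(-2, M)) (Function('b')(M, a) = Mul(Mul(Add(Mul(1, M), -2), a), 2) = Mul(Mul(Add(M, -2), a), 2) = Mul(Mul(Add(-2, M), a), 2) = Mul(Mul(a, Add(-2, M)), 2) = Mul(2, a, Add(-2, M)))
Pow(Add(Function('b')(11, 11), 45), 2) = Pow(Add(Mul(2, 11, Add(-2, 11)), 45), 2) = Pow(Add(Mul(2, 11, 9), 45), 2) = Pow(Add(198, 45), 2) = Pow(243, 2) = 59049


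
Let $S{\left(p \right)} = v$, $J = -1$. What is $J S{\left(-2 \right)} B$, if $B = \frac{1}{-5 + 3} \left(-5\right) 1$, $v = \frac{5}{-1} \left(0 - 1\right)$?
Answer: $- \frac{25}{2} \approx -12.5$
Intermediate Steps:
$v = 5$ ($v = 5 \left(-1\right) \left(-1\right) = \left(-5\right) \left(-1\right) = 5$)
$S{\left(p \right)} = 5$
$B = \frac{5}{2}$ ($B = \frac{1}{-2} \left(-5\right) 1 = \left(- \frac{1}{2}\right) \left(-5\right) 1 = \frac{5}{2} \cdot 1 = \frac{5}{2} \approx 2.5$)
$J S{\left(-2 \right)} B = \left(-1\right) 5 \cdot \frac{5}{2} = \left(-5\right) \frac{5}{2} = - \frac{25}{2}$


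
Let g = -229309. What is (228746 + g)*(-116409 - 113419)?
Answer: 129393164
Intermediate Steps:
(228746 + g)*(-116409 - 113419) = (228746 - 229309)*(-116409 - 113419) = -563*(-229828) = 129393164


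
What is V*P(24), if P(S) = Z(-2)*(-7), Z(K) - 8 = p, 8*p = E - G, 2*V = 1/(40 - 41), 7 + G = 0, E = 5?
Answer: 133/4 ≈ 33.250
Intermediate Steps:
G = -7 (G = -7 + 0 = -7)
V = -½ (V = 1/(2*(40 - 41)) = (½)/(-1) = (½)*(-1) = -½ ≈ -0.50000)
p = 3/2 (p = (5 - 1*(-7))/8 = (5 + 7)/8 = (⅛)*12 = 3/2 ≈ 1.5000)
Z(K) = 19/2 (Z(K) = 8 + 3/2 = 19/2)
P(S) = -133/2 (P(S) = (19/2)*(-7) = -133/2)
V*P(24) = -½*(-133/2) = 133/4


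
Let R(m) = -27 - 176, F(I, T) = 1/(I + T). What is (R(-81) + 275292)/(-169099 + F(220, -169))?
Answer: -14029539/8624048 ≈ -1.6268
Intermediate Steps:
R(m) = -203
(R(-81) + 275292)/(-169099 + F(220, -169)) = (-203 + 275292)/(-169099 + 1/(220 - 169)) = 275089/(-169099 + 1/51) = 275089/(-8624048/51) = 275089*(-51/8624048) = -14029539/8624048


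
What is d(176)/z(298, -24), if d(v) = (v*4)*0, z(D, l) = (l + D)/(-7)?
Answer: 0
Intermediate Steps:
z(D, l) = -D/7 - l/7 (z(D, l) = (D + l)*(-1/7) = -D/7 - l/7)
d(v) = 0 (d(v) = (4*v)*0 = 0)
d(176)/z(298, -24) = 0/(-1/7*298 - 1/7*(-24)) = 0/(-298/7 + 24/7) = 0/(-274/7) = 0*(-7/274) = 0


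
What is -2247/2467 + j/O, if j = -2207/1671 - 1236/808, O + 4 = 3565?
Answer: -2703238559765/2965302081954 ≈ -0.91162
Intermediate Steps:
O = 3561 (O = -4 + 3565 = 3561)
j = -962153/337542 (j = -2207*1/1671 - 1236*1/808 = -2207/1671 - 309/202 = -962153/337542 ≈ -2.8505)
-2247/2467 + j/O = -2247/2467 - 962153/337542/3561 = -2247*1/2467 - 962153/337542*1/3561 = -2247/2467 - 962153/1201987062 = -2703238559765/2965302081954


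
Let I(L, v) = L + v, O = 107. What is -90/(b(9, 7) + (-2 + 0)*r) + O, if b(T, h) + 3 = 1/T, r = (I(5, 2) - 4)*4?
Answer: 13352/121 ≈ 110.35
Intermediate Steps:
r = 12 (r = ((5 + 2) - 4)*4 = (7 - 4)*4 = 3*4 = 12)
b(T, h) = -3 + 1/T
-90/(b(9, 7) + (-2 + 0)*r) + O = -90/((-3 + 1/9) + (-2 + 0)*12) + 107 = -90/((-3 + 1/9) - 2*12) + 107 = -90/(-26/9 - 24) + 107 = -90/(-242/9) + 107 = -90*(-9/242) + 107 = 405/121 + 107 = 13352/121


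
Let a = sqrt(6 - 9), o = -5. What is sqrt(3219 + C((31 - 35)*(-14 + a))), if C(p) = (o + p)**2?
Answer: 2*sqrt(1443 - 102*I*sqrt(3)) ≈ 76.115 - 4.6421*I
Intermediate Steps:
a = I*sqrt(3) (a = sqrt(-3) = I*sqrt(3) ≈ 1.732*I)
C(p) = (-5 + p)**2
sqrt(3219 + C((31 - 35)*(-14 + a))) = sqrt(3219 + (-5 + (31 - 35)*(-14 + I*sqrt(3)))**2) = sqrt(3219 + (-5 - 4*(-14 + I*sqrt(3)))**2) = sqrt(3219 + (-5 + (56 - 4*I*sqrt(3)))**2) = sqrt(3219 + (51 - 4*I*sqrt(3))**2)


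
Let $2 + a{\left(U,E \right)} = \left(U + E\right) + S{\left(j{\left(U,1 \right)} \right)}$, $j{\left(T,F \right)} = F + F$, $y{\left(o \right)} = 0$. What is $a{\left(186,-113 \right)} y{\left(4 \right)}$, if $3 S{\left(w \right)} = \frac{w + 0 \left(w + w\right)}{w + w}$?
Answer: $0$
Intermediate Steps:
$j{\left(T,F \right)} = 2 F$
$S{\left(w \right)} = \frac{1}{6}$ ($S{\left(w \right)} = \frac{\left(w + 0 \left(w + w\right)\right) \frac{1}{w + w}}{3} = \frac{\left(w + 0 \cdot 2 w\right) \frac{1}{2 w}}{3} = \frac{\left(w + 0\right) \frac{1}{2 w}}{3} = \frac{w \frac{1}{2 w}}{3} = \frac{1}{3} \cdot \frac{1}{2} = \frac{1}{6}$)
$a{\left(U,E \right)} = - \frac{11}{6} + E + U$ ($a{\left(U,E \right)} = -2 + \left(\left(U + E\right) + \frac{1}{6}\right) = -2 + \left(\left(E + U\right) + \frac{1}{6}\right) = -2 + \left(\frac{1}{6} + E + U\right) = - \frac{11}{6} + E + U$)
$a{\left(186,-113 \right)} y{\left(4 \right)} = \left(- \frac{11}{6} - 113 + 186\right) 0 = \frac{427}{6} \cdot 0 = 0$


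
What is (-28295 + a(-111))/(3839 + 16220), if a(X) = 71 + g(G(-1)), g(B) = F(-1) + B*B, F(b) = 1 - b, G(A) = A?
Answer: -28221/20059 ≈ -1.4069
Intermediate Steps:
g(B) = 2 + B² (g(B) = (1 - 1*(-1)) + B*B = (1 + 1) + B² = 2 + B²)
a(X) = 74 (a(X) = 71 + (2 + (-1)²) = 71 + (2 + 1) = 71 + 3 = 74)
(-28295 + a(-111))/(3839 + 16220) = (-28295 + 74)/(3839 + 16220) = -28221/20059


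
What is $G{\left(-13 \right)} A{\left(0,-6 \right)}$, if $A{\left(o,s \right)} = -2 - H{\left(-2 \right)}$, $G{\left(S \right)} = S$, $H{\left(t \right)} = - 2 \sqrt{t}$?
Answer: $26 - 26 i \sqrt{2} \approx 26.0 - 36.77 i$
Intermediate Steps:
$A{\left(o,s \right)} = -2 + 2 i \sqrt{2}$ ($A{\left(o,s \right)} = -2 - - 2 \sqrt{-2} = -2 - - 2 i \sqrt{2} = -2 + 2 i \sqrt{2}$)
$G{\left(-13 \right)} A{\left(0,-6 \right)} = - 13 \left(-2 + 2 i \sqrt{2}\right) = 26 - 26 i \sqrt{2}$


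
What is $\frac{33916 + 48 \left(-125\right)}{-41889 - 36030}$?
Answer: $- \frac{27916}{77919} \approx -0.35827$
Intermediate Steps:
$\frac{33916 + 48 \left(-125\right)}{-41889 - 36030} = \frac{33916 - 6000}{-77919} = 27916 \left(- \frac{1}{77919}\right) = - \frac{27916}{77919}$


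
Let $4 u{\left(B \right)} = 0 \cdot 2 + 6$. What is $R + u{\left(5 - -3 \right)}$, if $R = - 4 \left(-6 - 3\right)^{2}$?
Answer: $- \frac{645}{2} \approx -322.5$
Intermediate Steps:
$R = -324$ ($R = - 4 \left(-9\right)^{2} = \left(-4\right) 81 = -324$)
$u{\left(B \right)} = \frac{3}{2}$ ($u{\left(B \right)} = \frac{0 \cdot 2 + 6}{4} = \frac{0 + 6}{4} = \frac{1}{4} \cdot 6 = \frac{3}{2}$)
$R + u{\left(5 - -3 \right)} = -324 + \frac{3}{2} = - \frac{645}{2}$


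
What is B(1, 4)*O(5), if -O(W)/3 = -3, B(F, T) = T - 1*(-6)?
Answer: 90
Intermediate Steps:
B(F, T) = 6 + T (B(F, T) = T + 6 = 6 + T)
O(W) = 9 (O(W) = -3*(-3) = 9)
B(1, 4)*O(5) = (6 + 4)*9 = 10*9 = 90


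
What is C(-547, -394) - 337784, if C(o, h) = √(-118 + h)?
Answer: -337784 + 16*I*√2 ≈ -3.3778e+5 + 22.627*I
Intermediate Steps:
C(-547, -394) - 337784 = √(-118 - 394) - 337784 = √(-512) - 337784 = 16*I*√2 - 337784 = -337784 + 16*I*√2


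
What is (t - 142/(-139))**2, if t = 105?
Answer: 217179169/19321 ≈ 11241.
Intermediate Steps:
(t - 142/(-139))**2 = (105 - 142/(-139))**2 = (105 - 142*(-1/139))**2 = (105 + 142/139)**2 = (14737/139)**2 = 217179169/19321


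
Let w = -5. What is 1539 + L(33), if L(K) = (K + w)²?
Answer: 2323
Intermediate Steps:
L(K) = (-5 + K)² (L(K) = (K - 5)² = (-5 + K)²)
1539 + L(33) = 1539 + (-5 + 33)² = 1539 + 28² = 1539 + 784 = 2323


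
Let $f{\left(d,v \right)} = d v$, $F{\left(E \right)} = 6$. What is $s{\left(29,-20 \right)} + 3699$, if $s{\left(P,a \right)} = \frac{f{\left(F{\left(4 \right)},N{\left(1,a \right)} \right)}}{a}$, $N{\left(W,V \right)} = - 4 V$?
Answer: $3675$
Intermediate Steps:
$s{\left(P,a \right)} = -24$ ($s{\left(P,a \right)} = \frac{6 \left(- 4 a\right)}{a} = \frac{\left(-24\right) a}{a} = -24$)
$s{\left(29,-20 \right)} + 3699 = -24 + 3699 = 3675$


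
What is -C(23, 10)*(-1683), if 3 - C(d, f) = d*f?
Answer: -382041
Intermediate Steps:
C(d, f) = 3 - d*f
-C(23, 10)*(-1683) = -(3 - 1*23*10)*(-1683) = -(3 - 230)*(-1683) = -(-227)*(-1683) = -1*382041 = -382041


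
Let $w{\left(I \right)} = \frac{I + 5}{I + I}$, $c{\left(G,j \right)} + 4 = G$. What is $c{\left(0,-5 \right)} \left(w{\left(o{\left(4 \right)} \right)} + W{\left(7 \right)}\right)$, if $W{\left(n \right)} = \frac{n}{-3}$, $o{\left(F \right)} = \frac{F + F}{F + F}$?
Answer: $- \frac{8}{3} \approx -2.6667$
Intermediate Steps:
$c{\left(G,j \right)} = -4 + G$
$o{\left(F \right)} = 1$ ($o{\left(F \right)} = \frac{2 F}{2 F} = 2 F \frac{1}{2 F} = 1$)
$W{\left(n \right)} = - \frac{n}{3}$ ($W{\left(n \right)} = n \left(- \frac{1}{3}\right) = - \frac{n}{3}$)
$w{\left(I \right)} = \frac{5 + I}{2 I}$
$c{\left(0,-5 \right)} \left(w{\left(o{\left(4 \right)} \right)} + W{\left(7 \right)}\right) = \left(-4 + 0\right) \left(\frac{5 + 1}{2 \cdot 1} - \frac{7}{3}\right) = - 4 \left(\frac{1}{2} \cdot 1 \cdot 6 - \frac{7}{3}\right) = - 4 \left(3 - \frac{7}{3}\right) = \left(-4\right) \frac{2}{3} = - \frac{8}{3}$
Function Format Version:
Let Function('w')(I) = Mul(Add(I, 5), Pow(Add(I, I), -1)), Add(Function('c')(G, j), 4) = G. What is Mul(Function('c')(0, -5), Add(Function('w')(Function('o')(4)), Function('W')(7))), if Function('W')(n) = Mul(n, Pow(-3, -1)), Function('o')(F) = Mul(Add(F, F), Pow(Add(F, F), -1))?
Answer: Rational(-8, 3) ≈ -2.6667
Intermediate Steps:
Function('c')(G, j) = Add(-4, G)
Function('o')(F) = 1 (Function('o')(F) = Mul(Mul(2, F), Pow(Mul(2, F), -1)) = Mul(Mul(2, F), Mul(Rational(1, 2), Pow(F, -1))) = 1)
Function('W')(n) = Mul(Rational(-1, 3), n) (Function('W')(n) = Mul(n, Rational(-1, 3)) = Mul(Rational(-1, 3), n))
Function('w')(I) = Mul(Rational(1, 2), Pow(I, -1), Add(5, I)) (Function('w')(I) = Mul(Add(5, I), Pow(Mul(2, I), -1)) = Mul(Add(5, I), Mul(Rational(1, 2), Pow(I, -1))) = Mul(Rational(1, 2), Pow(I, -1), Add(5, I)))
Mul(Function('c')(0, -5), Add(Function('w')(Function('o')(4)), Function('W')(7))) = Mul(Add(-4, 0), Add(Mul(Rational(1, 2), Pow(1, -1), Add(5, 1)), Mul(Rational(-1, 3), 7))) = Mul(-4, Add(Mul(Rational(1, 2), 1, 6), Rational(-7, 3))) = Mul(-4, Add(3, Rational(-7, 3))) = Mul(-4, Rational(2, 3)) = Rational(-8, 3)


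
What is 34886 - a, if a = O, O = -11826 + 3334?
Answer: 43378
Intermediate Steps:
O = -8492
a = -8492
34886 - a = 34886 - 1*(-8492) = 34886 + 8492 = 43378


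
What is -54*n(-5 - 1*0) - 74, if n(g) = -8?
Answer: 358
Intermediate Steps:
-54*n(-5 - 1*0) - 74 = -54*(-8) - 74 = 432 - 74 = 358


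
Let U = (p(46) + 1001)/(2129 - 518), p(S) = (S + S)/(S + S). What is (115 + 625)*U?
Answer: 247160/537 ≈ 460.26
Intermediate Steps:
p(S) = 1 (p(S) = (2*S)/((2*S)) = (2*S)*(1/(2*S)) = 1)
U = 334/537 (U = (1 + 1001)/(2129 - 518) = 1002/1611 = 1002*(1/1611) = 334/537 ≈ 0.62197)
(115 + 625)*U = (115 + 625)*(334/537) = 740*(334/537) = 247160/537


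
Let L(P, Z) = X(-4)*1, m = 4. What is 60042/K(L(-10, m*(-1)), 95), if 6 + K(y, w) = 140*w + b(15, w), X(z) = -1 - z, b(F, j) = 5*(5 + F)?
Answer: 30021/6697 ≈ 4.4827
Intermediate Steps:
b(F, j) = 25 + 5*F
L(P, Z) = 3 (L(P, Z) = (-1 - 1*(-4))*1 = (-1 + 4)*1 = 3*1 = 3)
K(y, w) = 94 + 140*w (K(y, w) = -6 + (140*w + (25 + 5*15)) = -6 + (140*w + (25 + 75)) = -6 + (140*w + 100) = -6 + (100 + 140*w) = 94 + 140*w)
60042/K(L(-10, m*(-1)), 95) = 60042/(94 + 140*95) = 60042/(94 + 13300) = 60042/13394 = 60042*(1/13394) = 30021/6697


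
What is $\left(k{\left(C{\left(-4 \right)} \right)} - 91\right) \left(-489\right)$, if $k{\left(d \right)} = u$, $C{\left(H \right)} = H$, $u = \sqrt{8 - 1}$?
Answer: $44499 - 489 \sqrt{7} \approx 43205.0$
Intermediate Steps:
$u = \sqrt{7} \approx 2.6458$
$k{\left(d \right)} = \sqrt{7}$
$\left(k{\left(C{\left(-4 \right)} \right)} - 91\right) \left(-489\right) = \left(\sqrt{7} - 91\right) \left(-489\right) = \left(-91 + \sqrt{7}\right) \left(-489\right) = 44499 - 489 \sqrt{7}$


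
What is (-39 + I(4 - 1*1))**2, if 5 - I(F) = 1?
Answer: 1225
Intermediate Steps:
I(F) = 4 (I(F) = 5 - 1*1 = 5 - 1 = 4)
(-39 + I(4 - 1*1))**2 = (-39 + 4)**2 = (-35)**2 = 1225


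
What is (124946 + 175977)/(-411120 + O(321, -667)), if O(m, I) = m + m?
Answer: -300923/410478 ≈ -0.73310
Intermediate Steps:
O(m, I) = 2*m
(124946 + 175977)/(-411120 + O(321, -667)) = (124946 + 175977)/(-411120 + 2*321) = 300923/(-411120 + 642) = 300923/(-410478) = 300923*(-1/410478) = -300923/410478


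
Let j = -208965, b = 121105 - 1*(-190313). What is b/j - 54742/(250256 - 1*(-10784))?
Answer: -618211445/363654824 ≈ -1.7000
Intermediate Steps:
b = 311418 (b = 121105 + 190313 = 311418)
b/j - 54742/(250256 - 1*(-10784)) = 311418/(-208965) - 54742/(250256 - 1*(-10784)) = 311418*(-1/208965) - 54742/(250256 + 10784) = -103806/69655 - 54742/261040 = -103806/69655 - 54742*1/261040 = -103806/69655 - 27371/130520 = -618211445/363654824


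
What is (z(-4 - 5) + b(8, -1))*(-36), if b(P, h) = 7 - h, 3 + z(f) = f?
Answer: 144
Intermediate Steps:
z(f) = -3 + f
(z(-4 - 5) + b(8, -1))*(-36) = ((-3 + (-4 - 5)) + (7 - 1*(-1)))*(-36) = ((-3 - 9) + (7 + 1))*(-36) = (-12 + 8)*(-36) = -4*(-36) = 144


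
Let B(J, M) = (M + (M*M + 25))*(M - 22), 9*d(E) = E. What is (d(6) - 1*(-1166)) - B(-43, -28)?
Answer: 120650/3 ≈ 40217.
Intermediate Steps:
d(E) = E/9
B(J, M) = (-22 + M)*(25 + M + M²) (B(J, M) = (M + (M² + 25))*(-22 + M) = (M + (25 + M²))*(-22 + M) = (25 + M + M²)*(-22 + M) = (-22 + M)*(25 + M + M²))
(d(6) - 1*(-1166)) - B(-43, -28) = ((⅑)*6 - 1*(-1166)) - (-550 + (-28)³ - 21*(-28)² + 3*(-28)) = (⅔ + 1166) - (-550 - 21952 - 21*784 - 84) = 3500/3 - (-550 - 21952 - 16464 - 84) = 3500/3 - 1*(-39050) = 3500/3 + 39050 = 120650/3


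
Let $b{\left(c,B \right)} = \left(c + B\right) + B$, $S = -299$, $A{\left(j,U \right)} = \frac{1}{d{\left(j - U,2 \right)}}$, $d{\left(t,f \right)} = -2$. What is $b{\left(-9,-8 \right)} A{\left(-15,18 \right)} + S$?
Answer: $- \frac{573}{2} \approx -286.5$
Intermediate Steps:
$A{\left(j,U \right)} = - \frac{1}{2}$ ($A{\left(j,U \right)} = \frac{1}{-2} = - \frac{1}{2}$)
$b{\left(c,B \right)} = c + 2 B$ ($b{\left(c,B \right)} = \left(B + c\right) + B = c + 2 B$)
$b{\left(-9,-8 \right)} A{\left(-15,18 \right)} + S = \left(-9 + 2 \left(-8\right)\right) \left(- \frac{1}{2}\right) - 299 = \left(-9 - 16\right) \left(- \frac{1}{2}\right) - 299 = \left(-25\right) \left(- \frac{1}{2}\right) - 299 = \frac{25}{2} - 299 = - \frac{573}{2}$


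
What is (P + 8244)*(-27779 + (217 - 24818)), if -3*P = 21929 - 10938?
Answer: -239917860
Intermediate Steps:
P = -10991/3 (P = -(21929 - 10938)/3 = -⅓*10991 = -10991/3 ≈ -3663.7)
(P + 8244)*(-27779 + (217 - 24818)) = (-10991/3 + 8244)*(-27779 + (217 - 24818)) = 13741*(-27779 - 24601)/3 = (13741/3)*(-52380) = -239917860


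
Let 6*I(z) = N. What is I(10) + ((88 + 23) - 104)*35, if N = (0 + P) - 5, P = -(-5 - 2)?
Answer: 736/3 ≈ 245.33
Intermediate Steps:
P = 7 (P = -1*(-7) = 7)
N = 2 (N = (0 + 7) - 5 = 7 - 5 = 2)
I(z) = ⅓ (I(z) = (⅙)*2 = ⅓)
I(10) + ((88 + 23) - 104)*35 = ⅓ + ((88 + 23) - 104)*35 = ⅓ + (111 - 104)*35 = ⅓ + 7*35 = ⅓ + 245 = 736/3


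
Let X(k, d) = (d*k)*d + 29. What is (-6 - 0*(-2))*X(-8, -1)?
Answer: -126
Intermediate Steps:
X(k, d) = 29 + k*d² (X(k, d) = k*d² + 29 = 29 + k*d²)
(-6 - 0*(-2))*X(-8, -1) = (-6 - 0*(-2))*(29 - 8*(-1)²) = (-6 - 1*0)*(29 - 8*1) = (-6 + 0)*(29 - 8) = -6*21 = -126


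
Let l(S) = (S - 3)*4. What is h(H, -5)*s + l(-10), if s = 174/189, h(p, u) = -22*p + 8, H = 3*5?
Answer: -3136/9 ≈ -348.44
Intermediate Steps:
l(S) = -12 + 4*S (l(S) = (-3 + S)*4 = -12 + 4*S)
H = 15
h(p, u) = 8 - 22*p
s = 58/63 (s = 174*(1/189) = 58/63 ≈ 0.92064)
h(H, -5)*s + l(-10) = (8 - 22*15)*(58/63) + (-12 + 4*(-10)) = (8 - 330)*(58/63) + (-12 - 40) = -322*58/63 - 52 = -2668/9 - 52 = -3136/9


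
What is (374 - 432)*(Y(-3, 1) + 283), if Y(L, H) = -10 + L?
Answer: -15660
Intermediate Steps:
(374 - 432)*(Y(-3, 1) + 283) = (374 - 432)*((-10 - 3) + 283) = -58*(-13 + 283) = -58*270 = -15660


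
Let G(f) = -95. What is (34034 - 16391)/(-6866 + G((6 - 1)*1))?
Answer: -17643/6961 ≈ -2.5345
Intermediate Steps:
(34034 - 16391)/(-6866 + G((6 - 1)*1)) = (34034 - 16391)/(-6866 - 95) = 17643/(-6961) = 17643*(-1/6961) = -17643/6961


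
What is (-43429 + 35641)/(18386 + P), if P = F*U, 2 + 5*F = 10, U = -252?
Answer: -1770/4087 ≈ -0.43308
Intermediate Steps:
F = 8/5 (F = -⅖ + (⅕)*10 = -⅖ + 2 = 8/5 ≈ 1.6000)
P = -2016/5 (P = (8/5)*(-252) = -2016/5 ≈ -403.20)
(-43429 + 35641)/(18386 + P) = (-43429 + 35641)/(18386 - 2016/5) = -7788/89914/5 = -7788*5/89914 = -1770/4087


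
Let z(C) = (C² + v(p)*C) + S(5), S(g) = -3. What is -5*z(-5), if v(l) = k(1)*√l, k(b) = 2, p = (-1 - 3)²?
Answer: 90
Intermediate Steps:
p = 16 (p = (-4)² = 16)
v(l) = 2*√l
z(C) = -3 + C² + 8*C (z(C) = (C² + (2*√16)*C) - 3 = (C² + (2*4)*C) - 3 = (C² + 8*C) - 3 = -3 + C² + 8*C)
-5*z(-5) = -5*(-3 + (-5)² + 8*(-5)) = -5*(-3 + 25 - 40) = -5*(-18) = 90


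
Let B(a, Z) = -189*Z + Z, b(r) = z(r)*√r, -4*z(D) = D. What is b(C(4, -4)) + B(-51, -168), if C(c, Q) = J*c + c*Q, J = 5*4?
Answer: 31456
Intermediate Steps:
J = 20
z(D) = -D/4
C(c, Q) = 20*c + Q*c (C(c, Q) = 20*c + c*Q = 20*c + Q*c)
b(r) = -r^(3/2)/4 (b(r) = (-r/4)*√r = -r^(3/2)/4)
B(a, Z) = -188*Z
b(C(4, -4)) + B(-51, -168) = -8*(20 - 4)^(3/2)/4 - 188*(-168) = -(4*16)^(3/2)/4 + 31584 = -64^(3/2)/4 + 31584 = -¼*512 + 31584 = -128 + 31584 = 31456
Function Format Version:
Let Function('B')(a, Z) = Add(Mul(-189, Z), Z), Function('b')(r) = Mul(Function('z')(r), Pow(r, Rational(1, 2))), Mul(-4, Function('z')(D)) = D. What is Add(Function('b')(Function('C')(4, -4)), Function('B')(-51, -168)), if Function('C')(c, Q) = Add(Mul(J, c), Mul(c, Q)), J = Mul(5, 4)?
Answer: 31456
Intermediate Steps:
J = 20
Function('z')(D) = Mul(Rational(-1, 4), D)
Function('C')(c, Q) = Add(Mul(20, c), Mul(Q, c)) (Function('C')(c, Q) = Add(Mul(20, c), Mul(c, Q)) = Add(Mul(20, c), Mul(Q, c)))
Function('b')(r) = Mul(Rational(-1, 4), Pow(r, Rational(3, 2))) (Function('b')(r) = Mul(Mul(Rational(-1, 4), r), Pow(r, Rational(1, 2))) = Mul(Rational(-1, 4), Pow(r, Rational(3, 2))))
Function('B')(a, Z) = Mul(-188, Z)
Add(Function('b')(Function('C')(4, -4)), Function('B')(-51, -168)) = Add(Mul(Rational(-1, 4), Pow(Mul(4, Add(20, -4)), Rational(3, 2))), Mul(-188, -168)) = Add(Mul(Rational(-1, 4), Pow(Mul(4, 16), Rational(3, 2))), 31584) = Add(Mul(Rational(-1, 4), Pow(64, Rational(3, 2))), 31584) = Add(Mul(Rational(-1, 4), 512), 31584) = Add(-128, 31584) = 31456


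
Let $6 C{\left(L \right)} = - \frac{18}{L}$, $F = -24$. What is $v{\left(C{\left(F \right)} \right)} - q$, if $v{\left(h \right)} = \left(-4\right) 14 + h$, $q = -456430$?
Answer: $\frac{3650993}{8} \approx 4.5637 \cdot 10^{5}$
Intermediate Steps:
$C{\left(L \right)} = - \frac{3}{L}$ ($C{\left(L \right)} = \frac{\left(-18\right) \frac{1}{L}}{6} = - \frac{3}{L}$)
$v{\left(h \right)} = -56 + h$
$v{\left(C{\left(F \right)} \right)} - q = \left(-56 - \frac{3}{-24}\right) - -456430 = \left(-56 - - \frac{1}{8}\right) + 456430 = \left(-56 + \frac{1}{8}\right) + 456430 = - \frac{447}{8} + 456430 = \frac{3650993}{8}$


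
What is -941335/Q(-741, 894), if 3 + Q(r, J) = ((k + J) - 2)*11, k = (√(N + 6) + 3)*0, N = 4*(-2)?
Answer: -941335/9809 ≈ -95.966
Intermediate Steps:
N = -8
k = 0 (k = (√(-8 + 6) + 3)*0 = (√(-2) + 3)*0 = (I*√2 + 3)*0 = (3 + I*√2)*0 = 0)
Q(r, J) = -25 + 11*J (Q(r, J) = -3 + ((0 + J) - 2)*11 = -3 + (J - 2)*11 = -3 + (-2 + J)*11 = -3 + (-22 + 11*J) = -25 + 11*J)
-941335/Q(-741, 894) = -941335/(-25 + 11*894) = -941335/(-25 + 9834) = -941335/9809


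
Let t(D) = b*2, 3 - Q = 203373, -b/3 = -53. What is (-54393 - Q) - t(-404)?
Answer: 148659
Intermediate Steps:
b = 159 (b = -3*(-53) = 159)
Q = -203370 (Q = 3 - 1*203373 = 3 - 203373 = -203370)
t(D) = 318 (t(D) = 159*2 = 318)
(-54393 - Q) - t(-404) = (-54393 - 1*(-203370)) - 1*318 = (-54393 + 203370) - 318 = 148977 - 318 = 148659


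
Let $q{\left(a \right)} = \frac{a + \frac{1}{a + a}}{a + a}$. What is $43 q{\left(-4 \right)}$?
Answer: $\frac{1419}{64} \approx 22.172$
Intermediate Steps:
$q{\left(a \right)} = \frac{a + \frac{1}{2 a}}{2 a}$
$43 q{\left(-4 \right)} = 43 \left(\frac{1}{2} + \frac{1}{4 \cdot 16}\right) = 43 \left(\frac{1}{2} + \frac{1}{4} \cdot \frac{1}{16}\right) = 43 \left(\frac{1}{2} + \frac{1}{64}\right) = 43 \cdot \frac{33}{64} = \frac{1419}{64}$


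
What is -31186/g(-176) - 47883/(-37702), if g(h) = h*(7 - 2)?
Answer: 304477903/8294440 ≈ 36.709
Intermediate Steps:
g(h) = 5*h (g(h) = h*5 = 5*h)
-31186/g(-176) - 47883/(-37702) = -31186/(5*(-176)) - 47883/(-37702) = -31186/(-880) - 47883*(-1/37702) = -31186*(-1/880) + 47883/37702 = 15593/440 + 47883/37702 = 304477903/8294440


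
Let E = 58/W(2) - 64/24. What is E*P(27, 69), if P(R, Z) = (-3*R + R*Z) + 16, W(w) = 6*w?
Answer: 11687/3 ≈ 3895.7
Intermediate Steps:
P(R, Z) = 16 - 3*R + R*Z
E = 13/6 (E = 58/((6*2)) - 64/24 = 58/12 - 64*1/24 = 58*(1/12) - 8/3 = 29/6 - 8/3 = 13/6 ≈ 2.1667)
E*P(27, 69) = 13*(16 - 3*27 + 27*69)/6 = 13*(16 - 81 + 1863)/6 = (13/6)*1798 = 11687/3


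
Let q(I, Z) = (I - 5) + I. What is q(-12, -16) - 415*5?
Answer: -2104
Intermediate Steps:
q(I, Z) = -5 + 2*I (q(I, Z) = (-5 + I) + I = -5 + 2*I)
q(-12, -16) - 415*5 = (-5 + 2*(-12)) - 415*5 = (-5 - 24) - 2075 = -29 - 2075 = -2104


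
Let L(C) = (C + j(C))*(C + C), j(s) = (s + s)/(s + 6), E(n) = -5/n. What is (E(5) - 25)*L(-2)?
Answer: -312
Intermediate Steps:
j(s) = 2*s/(6 + s) (j(s) = (2*s)/(6 + s) = 2*s/(6 + s))
L(C) = 2*C*(C + 2*C/(6 + C)) (L(C) = (C + 2*C/(6 + C))*(C + C) = (C + 2*C/(6 + C))*(2*C) = 2*C*(C + 2*C/(6 + C)))
(E(5) - 25)*L(-2) = (-5/5 - 25)*(2*(-2)²*(8 - 2)/(6 - 2)) = (-5*⅕ - 25)*(2*4*6/4) = (-1 - 25)*(2*4*(¼)*6) = -26*12 = -312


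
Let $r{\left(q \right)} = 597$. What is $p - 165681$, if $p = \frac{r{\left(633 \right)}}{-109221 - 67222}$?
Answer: $- \frac{29233253280}{176443} \approx -1.6568 \cdot 10^{5}$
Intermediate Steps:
$p = - \frac{597}{176443}$ ($p = \frac{597}{-109221 - 67222} = \frac{597}{-176443} = 597 \left(- \frac{1}{176443}\right) = - \frac{597}{176443} \approx -0.0033835$)
$p - 165681 = - \frac{597}{176443} - 165681 = - \frac{29233253280}{176443}$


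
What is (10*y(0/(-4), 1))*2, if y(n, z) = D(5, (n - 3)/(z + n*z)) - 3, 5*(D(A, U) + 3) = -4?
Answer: -136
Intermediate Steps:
D(A, U) = -19/5 (D(A, U) = -3 + (⅕)*(-4) = -3 - ⅘ = -19/5)
y(n, z) = -34/5 (y(n, z) = -19/5 - 3 = -34/5)
(10*y(0/(-4), 1))*2 = (10*(-34/5))*2 = -68*2 = -136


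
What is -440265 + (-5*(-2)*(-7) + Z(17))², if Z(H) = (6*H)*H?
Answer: 2328631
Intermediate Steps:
Z(H) = 6*H²
-440265 + (-5*(-2)*(-7) + Z(17))² = -440265 + (-5*(-2)*(-7) + 6*17²)² = -440265 + (10*(-7) + 6*289)² = -440265 + (-70 + 1734)² = -440265 + 1664² = -440265 + 2768896 = 2328631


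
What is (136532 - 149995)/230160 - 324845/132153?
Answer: -1215007953/482798960 ≈ -2.5166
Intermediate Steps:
(136532 - 149995)/230160 - 324845/132153 = -13463*1/230160 - 324845*1/132153 = -13463/230160 - 324845/132153 = -1215007953/482798960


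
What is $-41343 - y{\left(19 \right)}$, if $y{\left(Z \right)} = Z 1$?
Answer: $-41362$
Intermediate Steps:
$y{\left(Z \right)} = Z$
$-41343 - y{\left(19 \right)} = -41343 - 19 = -41362$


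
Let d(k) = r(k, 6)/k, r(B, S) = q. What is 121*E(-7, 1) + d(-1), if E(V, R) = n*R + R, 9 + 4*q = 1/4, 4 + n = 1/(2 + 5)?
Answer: -38475/112 ≈ -343.53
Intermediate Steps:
n = -27/7 (n = -4 + 1/(2 + 5) = -4 + 1/7 = -4 + ⅐ = -27/7 ≈ -3.8571)
q = -35/16 (q = -9/4 + (¼)/4 = -9/4 + (¼)*(¼) = -9/4 + 1/16 = -35/16 ≈ -2.1875)
r(B, S) = -35/16
E(V, R) = -20*R/7 (E(V, R) = -27*R/7 + R = -20*R/7)
d(k) = -35/(16*k)
121*E(-7, 1) + d(-1) = 121*(-20/7*1) - 35/16/(-1) = 121*(-20/7) - 35/16*(-1) = -2420/7 + 35/16 = -38475/112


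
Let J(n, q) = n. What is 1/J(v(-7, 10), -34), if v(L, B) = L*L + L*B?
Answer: -1/21 ≈ -0.047619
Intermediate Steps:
v(L, B) = L² + B*L
1/J(v(-7, 10), -34) = 1/(-7*(10 - 7)) = 1/(-7*3) = 1/(-21) = -1/21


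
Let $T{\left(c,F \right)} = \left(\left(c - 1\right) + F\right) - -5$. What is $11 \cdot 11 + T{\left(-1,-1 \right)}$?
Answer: $123$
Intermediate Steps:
$T{\left(c,F \right)} = 4 + F + c$ ($T{\left(c,F \right)} = \left(\left(-1 + c\right) + F\right) + 5 = \left(-1 + F + c\right) + 5 = 4 + F + c$)
$11 \cdot 11 + T{\left(-1,-1 \right)} = 11 \cdot 11 - -2 = 121 + 2 = 123$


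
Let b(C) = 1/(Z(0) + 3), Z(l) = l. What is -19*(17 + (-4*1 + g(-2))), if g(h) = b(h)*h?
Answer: -703/3 ≈ -234.33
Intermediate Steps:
b(C) = ⅓ (b(C) = 1/(0 + 3) = 1/3 = ⅓)
g(h) = h/3
-19*(17 + (-4*1 + g(-2))) = -19*(17 + (-4*1 + (⅓)*(-2))) = -19*(17 + (-4 - ⅔)) = -19*(17 - 14/3) = -19*37/3 = -703/3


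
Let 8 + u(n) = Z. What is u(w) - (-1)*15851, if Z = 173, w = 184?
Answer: 16016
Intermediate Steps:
u(n) = 165 (u(n) = -8 + 173 = 165)
u(w) - (-1)*15851 = 165 - (-1)*15851 = 165 - 1*(-15851) = 165 + 15851 = 16016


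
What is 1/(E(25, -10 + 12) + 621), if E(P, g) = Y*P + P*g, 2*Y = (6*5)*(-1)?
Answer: 1/296 ≈ 0.0033784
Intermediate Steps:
Y = -15 (Y = ((6*5)*(-1))/2 = (30*(-1))/2 = (½)*(-30) = -15)
E(P, g) = -15*P + P*g
1/(E(25, -10 + 12) + 621) = 1/(25*(-15 + (-10 + 12)) + 621) = 1/(25*(-15 + 2) + 621) = 1/(25*(-13) + 621) = 1/(-325 + 621) = 1/296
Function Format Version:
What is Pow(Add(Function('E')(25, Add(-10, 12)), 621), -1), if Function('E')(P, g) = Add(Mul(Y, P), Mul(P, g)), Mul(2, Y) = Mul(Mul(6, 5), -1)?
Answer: Rational(1, 296) ≈ 0.0033784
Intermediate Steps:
Y = -15 (Y = Mul(Rational(1, 2), Mul(Mul(6, 5), -1)) = Mul(Rational(1, 2), Mul(30, -1)) = Mul(Rational(1, 2), -30) = -15)
Function('E')(P, g) = Add(Mul(-15, P), Mul(P, g))
Pow(Add(Function('E')(25, Add(-10, 12)), 621), -1) = Pow(Add(Mul(25, Add(-15, Add(-10, 12))), 621), -1) = Pow(Add(Mul(25, Add(-15, 2)), 621), -1) = Pow(Add(Mul(25, -13), 621), -1) = Pow(Add(-325, 621), -1) = Pow(296, -1) = Rational(1, 296)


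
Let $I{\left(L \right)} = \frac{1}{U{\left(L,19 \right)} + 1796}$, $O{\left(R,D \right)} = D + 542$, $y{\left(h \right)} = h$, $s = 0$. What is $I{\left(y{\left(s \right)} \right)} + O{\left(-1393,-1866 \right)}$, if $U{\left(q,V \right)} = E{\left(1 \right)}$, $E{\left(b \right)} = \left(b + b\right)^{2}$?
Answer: $- \frac{2383199}{1800} \approx -1324.0$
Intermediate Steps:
$E{\left(b \right)} = 4 b^{2}$ ($E{\left(b \right)} = \left(2 b\right)^{2} = 4 b^{2}$)
$O{\left(R,D \right)} = 542 + D$
$U{\left(q,V \right)} = 4$ ($U{\left(q,V \right)} = 4 \cdot 1^{2} = 4 \cdot 1 = 4$)
$I{\left(L \right)} = \frac{1}{1800}$ ($I{\left(L \right)} = \frac{1}{4 + 1796} = \frac{1}{1800}$)
$I{\left(y{\left(s \right)} \right)} + O{\left(-1393,-1866 \right)} = \frac{1}{1800} + \left(542 - 1866\right) = \frac{1}{1800} - 1324 = - \frac{2383199}{1800}$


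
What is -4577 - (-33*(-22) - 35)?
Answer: -5268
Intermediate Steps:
-4577 - (-33*(-22) - 35) = -4577 - (726 - 35) = -4577 - 1*691 = -4577 - 691 = -5268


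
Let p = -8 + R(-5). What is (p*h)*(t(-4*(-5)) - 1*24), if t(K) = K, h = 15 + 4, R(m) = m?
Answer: 988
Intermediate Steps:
h = 19
p = -13 (p = -8 - 5 = -13)
(p*h)*(t(-4*(-5)) - 1*24) = (-13*19)*(-4*(-5) - 1*24) = -247*(20 - 24) = -247*(-4) = 988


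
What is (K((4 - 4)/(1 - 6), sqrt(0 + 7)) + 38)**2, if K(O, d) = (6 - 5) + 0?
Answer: 1521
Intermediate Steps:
K(O, d) = 1 (K(O, d) = 1 + 0 = 1)
(K((4 - 4)/(1 - 6), sqrt(0 + 7)) + 38)**2 = (1 + 38)**2 = 39**2 = 1521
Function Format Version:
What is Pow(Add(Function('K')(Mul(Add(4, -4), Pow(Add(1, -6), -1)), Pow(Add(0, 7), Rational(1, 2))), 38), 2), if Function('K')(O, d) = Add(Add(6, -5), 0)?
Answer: 1521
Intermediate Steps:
Function('K')(O, d) = 1 (Function('K')(O, d) = Add(1, 0) = 1)
Pow(Add(Function('K')(Mul(Add(4, -4), Pow(Add(1, -6), -1)), Pow(Add(0, 7), Rational(1, 2))), 38), 2) = Pow(Add(1, 38), 2) = Pow(39, 2) = 1521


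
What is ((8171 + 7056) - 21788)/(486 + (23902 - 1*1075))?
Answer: -2187/7771 ≈ -0.28143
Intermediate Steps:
((8171 + 7056) - 21788)/(486 + (23902 - 1*1075)) = (15227 - 21788)/(486 + (23902 - 1075)) = -6561/(486 + 22827) = -6561/23313 = -6561*1/23313 = -2187/7771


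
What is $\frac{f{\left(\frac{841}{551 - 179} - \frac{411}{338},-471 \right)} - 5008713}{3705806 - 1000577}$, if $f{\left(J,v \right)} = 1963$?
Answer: $- \frac{5006750}{2705229} \approx -1.8508$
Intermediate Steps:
$\frac{f{\left(\frac{841}{551 - 179} - \frac{411}{338},-471 \right)} - 5008713}{3705806 - 1000577} = \frac{1963 - 5008713}{3705806 - 1000577} = - \frac{5006750}{2705229}$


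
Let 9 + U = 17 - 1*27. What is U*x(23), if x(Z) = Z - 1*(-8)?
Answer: -589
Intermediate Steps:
U = -19 (U = -9 + (17 - 1*27) = -9 + (17 - 27) = -9 - 10 = -19)
x(Z) = 8 + Z (x(Z) = Z + 8 = 8 + Z)
U*x(23) = -19*(8 + 23) = -19*31 = -589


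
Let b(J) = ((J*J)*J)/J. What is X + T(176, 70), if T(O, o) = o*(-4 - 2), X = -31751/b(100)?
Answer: -4231751/10000 ≈ -423.18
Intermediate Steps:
b(J) = J**2 (b(J) = (J**2*J)/J = J**3/J = J**2)
X = -31751/10000 (X = -31751/(100**2) = -31751/10000 ≈ -3.1751)
T(O, o) = -6*o (T(O, o) = o*(-6) = -6*o)
X + T(176, 70) = -31751/10000 - 6*70 = -31751/10000 - 420 = -4231751/10000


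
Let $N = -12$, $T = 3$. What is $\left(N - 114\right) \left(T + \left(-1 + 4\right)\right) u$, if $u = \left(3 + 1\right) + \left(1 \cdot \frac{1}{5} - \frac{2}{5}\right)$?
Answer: $- \frac{14364}{5} \approx -2872.8$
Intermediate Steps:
$u = \frac{19}{5}$ ($u = 4 + \left(1 \cdot \frac{1}{5} - \frac{2}{5}\right) = 4 + \left(\frac{1}{5} - \frac{2}{5}\right) = 4 - \frac{1}{5} = \frac{19}{5} \approx 3.8$)
$\left(N - 114\right) \left(T + \left(-1 + 4\right)\right) u = \left(-12 - 114\right) \left(3 + \left(-1 + 4\right)\right) \frac{19}{5} = - 126 \left(3 + 3\right) \frac{19}{5} = - 126 \cdot 6 \cdot \frac{19}{5} = \left(-126\right) \frac{114}{5} = - \frac{14364}{5}$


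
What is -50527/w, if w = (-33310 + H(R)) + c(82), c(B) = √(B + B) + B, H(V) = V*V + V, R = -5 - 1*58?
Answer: 740776347/429889760 + 50527*√41/429889760 ≈ 1.7239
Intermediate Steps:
R = -63 (R = -5 - 58 = -63)
H(V) = V + V² (H(V) = V² + V = V + V²)
c(B) = B + √2*√B (c(B) = √(2*B) + B = √2*√B + B = B + √2*√B)
w = -29322 + 2*√41 (w = (-33310 - 63*(1 - 63)) + (82 + √2*√82) = (-33310 - 63*(-62)) + (82 + 2*√41) = (-33310 + 3906) + (82 + 2*√41) = -29404 + (82 + 2*√41) = -29322 + 2*√41 ≈ -29309.)
-50527/w = -50527/(-29322 + 2*√41)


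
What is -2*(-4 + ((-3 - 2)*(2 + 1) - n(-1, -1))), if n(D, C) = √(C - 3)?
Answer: 38 + 4*I ≈ 38.0 + 4.0*I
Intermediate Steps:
n(D, C) = √(-3 + C)
-2*(-4 + ((-3 - 2)*(2 + 1) - n(-1, -1))) = -2*(-4 + ((-3 - 2)*(2 + 1) - √(-3 - 1))) = -2*(-4 + (-5*3 - √(-4))) = -2*(-4 + (-15 - 2*I)) = -2*(-19 - 2*I) = 38 + 4*I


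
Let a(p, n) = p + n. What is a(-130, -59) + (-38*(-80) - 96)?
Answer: 2755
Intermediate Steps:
a(p, n) = n + p
a(-130, -59) + (-38*(-80) - 96) = (-59 - 130) + (-38*(-80) - 96) = -189 + (3040 - 96) = -189 + 2944 = 2755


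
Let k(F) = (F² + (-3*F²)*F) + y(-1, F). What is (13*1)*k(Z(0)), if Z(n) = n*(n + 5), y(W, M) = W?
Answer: -13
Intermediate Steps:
Z(n) = n*(5 + n)
k(F) = -1 + F² - 3*F³ (k(F) = (F² + (-3*F²)*F) - 1 = (F² - 3*F³) - 1 = -1 + F² - 3*F³)
(13*1)*k(Z(0)) = (13*1)*(-1 + (0*(5 + 0))² - 3*(0*(5 + 0))³) = 13*(-1 + (0*5)² - 3*(0*5)³) = 13*(-1 + 0² - 3*0³) = 13*(-1 + 0 - 3*0) = 13*(-1 + 0 + 0) = 13*(-1) = -13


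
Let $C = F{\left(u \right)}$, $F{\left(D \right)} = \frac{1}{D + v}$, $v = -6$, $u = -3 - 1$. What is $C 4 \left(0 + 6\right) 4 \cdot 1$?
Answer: $- \frac{48}{5} \approx -9.6$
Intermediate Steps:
$u = -4$ ($u = -3 - 1 = -4$)
$F{\left(D \right)} = \frac{1}{-6 + D}$ ($F{\left(D \right)} = \frac{1}{D - 6} = \frac{1}{-6 + D}$)
$C = - \frac{1}{10}$ ($C = \frac{1}{-6 - 4} = \frac{1}{-10} = - \frac{1}{10} \approx -0.1$)
$C 4 \left(0 + 6\right) 4 \cdot 1 = - \frac{4 \left(0 + 6\right) 4}{10} \cdot 1 = - \frac{4 \cdot 6 \cdot 4}{10} \cdot 1 = - \frac{24 \cdot 4}{10} \cdot 1 = \left(- \frac{1}{10}\right) 96 \cdot 1 = \left(- \frac{48}{5}\right) 1 = - \frac{48}{5}$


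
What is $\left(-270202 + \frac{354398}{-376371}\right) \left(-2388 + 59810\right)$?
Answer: $- \frac{5839619371045480}{376371} \approx -1.5516 \cdot 10^{10}$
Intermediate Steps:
$\left(-270202 + \frac{354398}{-376371}\right) \left(-2388 + 59810\right) = \left(-270202 + 354398 \left(- \frac{1}{376371}\right)\right) 57422 = \left(-270202 - \frac{354398}{376371}\right) 57422 = \left(- \frac{101696551340}{376371}\right) 57422 = - \frac{5839619371045480}{376371}$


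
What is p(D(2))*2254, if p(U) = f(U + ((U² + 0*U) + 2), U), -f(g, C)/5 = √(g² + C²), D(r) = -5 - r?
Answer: -11270*√1985 ≈ -5.0212e+5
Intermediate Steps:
f(g, C) = -5*√(C² + g²) (f(g, C) = -5*√(g² + C²) = -5*√(C² + g²))
p(U) = -5*√(U² + (2 + U + U²)²) (p(U) = -5*√(U² + (U + ((U² + 0*U) + 2))²) = -5*√(U² + (U + ((U² + 0) + 2))²) = -5*√(U² + (U + (U² + 2))²) = -5*√(U² + (U + (2 + U²))²) = -5*√(U² + (2 + U + U²)²))
p(D(2))*2254 = -5*√((-5 - 1*2)² + (2 + (-5 - 1*2) + (-5 - 1*2)²)²)*2254 = -5*√((-5 - 2)² + (2 + (-5 - 2) + (-5 - 2)²)²)*2254 = -5*√((-7)² + (2 - 7 + (-7)²)²)*2254 = -5*√(49 + (2 - 7 + 49)²)*2254 = -5*√(49 + 44²)*2254 = -5*√(49 + 1936)*2254 = -5*√1985*2254 = -11270*√1985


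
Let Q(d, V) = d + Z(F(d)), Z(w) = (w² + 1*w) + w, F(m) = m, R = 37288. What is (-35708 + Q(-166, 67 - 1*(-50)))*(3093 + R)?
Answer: -349295650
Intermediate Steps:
Z(w) = w² + 2*w (Z(w) = (w² + w) + w = (w + w²) + w = w² + 2*w)
Q(d, V) = d + d*(2 + d)
(-35708 + Q(-166, 67 - 1*(-50)))*(3093 + R) = (-35708 - 166*(3 - 166))*(3093 + 37288) = (-35708 - 166*(-163))*40381 = (-35708 + 27058)*40381 = -8650*40381 = -349295650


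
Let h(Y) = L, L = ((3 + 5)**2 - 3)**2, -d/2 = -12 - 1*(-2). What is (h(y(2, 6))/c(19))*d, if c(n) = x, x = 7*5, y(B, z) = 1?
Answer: 14884/7 ≈ 2126.3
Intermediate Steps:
x = 35
c(n) = 35
d = 20 (d = -2*(-12 - 1*(-2)) = -2*(-12 + 2) = -2*(-10) = 20)
L = 3721 (L = (8**2 - 3)**2 = (64 - 3)**2 = 61**2 = 3721)
h(Y) = 3721
(h(y(2, 6))/c(19))*d = (3721/35)*20 = 14884/7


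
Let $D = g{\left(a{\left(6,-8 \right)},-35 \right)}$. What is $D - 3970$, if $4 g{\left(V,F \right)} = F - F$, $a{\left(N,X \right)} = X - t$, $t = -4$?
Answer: $-3970$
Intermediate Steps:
$a{\left(N,X \right)} = 4 + X$ ($a{\left(N,X \right)} = X - -4 = X + 4 = 4 + X$)
$g{\left(V,F \right)} = 0$ ($g{\left(V,F \right)} = \frac{F - F}{4} = \frac{1}{4} \cdot 0 = 0$)
$D = 0$
$D - 3970 = 0 - 3970 = -3970$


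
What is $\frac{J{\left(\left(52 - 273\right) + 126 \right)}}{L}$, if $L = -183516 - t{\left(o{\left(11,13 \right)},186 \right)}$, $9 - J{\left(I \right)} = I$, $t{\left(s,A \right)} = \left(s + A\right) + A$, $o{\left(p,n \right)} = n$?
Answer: $- \frac{104}{183901} \approx -0.00056552$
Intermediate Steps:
$t{\left(s,A \right)} = s + 2 A$ ($t{\left(s,A \right)} = \left(A + s\right) + A = s + 2 A$)
$J{\left(I \right)} = 9 - I$
$L = -183901$ ($L = -183516 - \left(13 + 2 \cdot 186\right) = -183516 - \left(13 + 372\right) = -183516 - 385 = -183901$)
$\frac{J{\left(\left(52 - 273\right) + 126 \right)}}{L} = \frac{9 - \left(\left(52 - 273\right) + 126\right)}{-183901} = \left(9 - \left(-221 + 126\right)\right) \left(- \frac{1}{183901}\right) = \left(9 - -95\right) \left(- \frac{1}{183901}\right) = \left(9 + 95\right) \left(- \frac{1}{183901}\right) = 104 \left(- \frac{1}{183901}\right) = - \frac{104}{183901}$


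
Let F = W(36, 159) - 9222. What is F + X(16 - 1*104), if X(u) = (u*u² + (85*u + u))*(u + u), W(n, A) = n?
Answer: 121261854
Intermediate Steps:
X(u) = 2*u*(u³ + 86*u) (X(u) = (u³ + 86*u)*(2*u) = 2*u*(u³ + 86*u))
F = -9186 (F = 36 - 9222 = -9186)
F + X(16 - 1*104) = -9186 + 2*(16 - 1*104)²*(86 + (16 - 1*104)²) = -9186 + 2*(16 - 104)²*(86 + (16 - 104)²) = -9186 + 2*(-88)²*(86 + (-88)²) = -9186 + 2*7744*(86 + 7744) = -9186 + 2*7744*7830 = -9186 + 121271040 = 121261854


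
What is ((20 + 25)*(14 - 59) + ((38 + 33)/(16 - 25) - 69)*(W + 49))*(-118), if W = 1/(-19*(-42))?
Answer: 2454566734/3591 ≈ 6.8353e+5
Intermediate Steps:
W = 1/798 (W = -1/19*(-1/42) = 1/798 ≈ 0.0012531)
((20 + 25)*(14 - 59) + ((38 + 33)/(16 - 25) - 69)*(W + 49))*(-118) = ((20 + 25)*(14 - 59) + ((38 + 33)/(16 - 25) - 69)*(1/798 + 49))*(-118) = (45*(-45) + (71/(-9) - 69)*(39103/798))*(-118) = (-2025 + (71*(-⅑) - 69)*(39103/798))*(-118) = (-2025 + (-71/9 - 69)*(39103/798))*(-118) = (-2025 - 692/9*39103/798)*(-118) = (-2025 - 13529638/3591)*(-118) = -20801413/3591*(-118) = 2454566734/3591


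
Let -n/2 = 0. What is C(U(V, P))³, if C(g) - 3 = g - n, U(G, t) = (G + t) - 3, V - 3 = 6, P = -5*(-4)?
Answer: 24389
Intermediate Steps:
n = 0 (n = -2*0 = 0)
P = 20
V = 9 (V = 3 + 6 = 9)
U(G, t) = -3 + G + t
C(g) = 3 + g (C(g) = 3 + (g - 1*0) = 3 + (g + 0) = 3 + g)
C(U(V, P))³ = (3 + (-3 + 9 + 20))³ = (3 + 26)³ = 29³ = 24389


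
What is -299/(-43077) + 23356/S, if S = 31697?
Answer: 1015583815/1365411669 ≈ 0.74379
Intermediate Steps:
-299/(-43077) + 23356/S = -299/(-43077) + 23356/31697 = -299*(-1/43077) + 23356*(1/31697) = 299/43077 + 23356/31697 = 1015583815/1365411669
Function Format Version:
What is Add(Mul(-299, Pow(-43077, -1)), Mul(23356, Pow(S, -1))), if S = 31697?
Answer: Rational(1015583815, 1365411669) ≈ 0.74379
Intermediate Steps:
Add(Mul(-299, Pow(-43077, -1)), Mul(23356, Pow(S, -1))) = Add(Mul(-299, Pow(-43077, -1)), Mul(23356, Pow(31697, -1))) = Add(Mul(-299, Rational(-1, 43077)), Mul(23356, Rational(1, 31697))) = Add(Rational(299, 43077), Rational(23356, 31697)) = Rational(1015583815, 1365411669)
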